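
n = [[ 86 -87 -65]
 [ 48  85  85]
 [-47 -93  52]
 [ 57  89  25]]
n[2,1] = -93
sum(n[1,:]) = 218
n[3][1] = 89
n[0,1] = -87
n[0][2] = -65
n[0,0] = 86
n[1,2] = 85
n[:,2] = [-65, 85, 52, 25]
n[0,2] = -65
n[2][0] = -47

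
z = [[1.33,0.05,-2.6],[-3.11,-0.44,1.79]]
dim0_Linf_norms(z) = [3.11, 0.44, 2.6]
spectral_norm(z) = 4.46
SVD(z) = [[-0.61, 0.79],[0.79, 0.61]] @ diag([4.460983604390406, 1.3041569235946966]) @ [[-0.73, -0.08, 0.67],[-0.65, -0.18, -0.73]]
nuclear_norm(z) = 5.77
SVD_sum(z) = [[2.01, 0.23, -1.84],  [-2.59, -0.3, 2.38]] + [[-0.68, -0.18, -0.76], [-0.52, -0.14, -0.59]]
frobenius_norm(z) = 4.65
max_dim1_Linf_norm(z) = 3.11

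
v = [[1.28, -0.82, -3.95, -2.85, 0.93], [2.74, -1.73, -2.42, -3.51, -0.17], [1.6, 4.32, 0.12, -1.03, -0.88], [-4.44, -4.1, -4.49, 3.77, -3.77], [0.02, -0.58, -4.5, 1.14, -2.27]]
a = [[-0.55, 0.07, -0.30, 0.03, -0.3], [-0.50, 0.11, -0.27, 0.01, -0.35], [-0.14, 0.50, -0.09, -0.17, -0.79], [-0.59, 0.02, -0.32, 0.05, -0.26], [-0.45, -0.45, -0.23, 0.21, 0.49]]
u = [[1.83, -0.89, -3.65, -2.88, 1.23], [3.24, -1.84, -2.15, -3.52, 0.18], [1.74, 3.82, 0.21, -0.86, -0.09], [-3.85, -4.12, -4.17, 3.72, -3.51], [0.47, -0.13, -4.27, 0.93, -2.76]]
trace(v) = 1.17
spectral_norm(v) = 10.45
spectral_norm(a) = 1.38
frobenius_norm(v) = 13.81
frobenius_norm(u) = 13.38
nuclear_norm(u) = 23.92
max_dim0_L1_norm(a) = 2.23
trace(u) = 1.16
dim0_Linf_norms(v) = [4.44, 4.32, 4.5, 3.77, 3.77]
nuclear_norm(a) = 2.50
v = u + a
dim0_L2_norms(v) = [5.61, 6.28, 7.87, 6.08, 4.59]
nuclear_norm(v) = 25.22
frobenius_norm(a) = 1.77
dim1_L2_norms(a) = [0.7, 0.68, 0.96, 0.72, 0.86]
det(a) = 0.00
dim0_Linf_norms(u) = [3.85, 4.12, 4.27, 3.72, 3.51]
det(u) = -163.99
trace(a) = 0.01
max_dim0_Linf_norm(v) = 4.5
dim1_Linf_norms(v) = [3.95, 3.51, 4.32, 4.49, 4.5]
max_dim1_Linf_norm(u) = 4.27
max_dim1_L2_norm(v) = 9.23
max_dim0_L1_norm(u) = 14.45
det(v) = -599.90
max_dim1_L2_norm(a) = 0.96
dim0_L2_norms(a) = [1.06, 0.69, 0.57, 0.28, 1.07]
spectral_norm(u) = 9.88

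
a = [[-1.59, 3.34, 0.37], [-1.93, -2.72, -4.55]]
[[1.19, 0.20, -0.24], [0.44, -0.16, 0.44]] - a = [[2.78, -3.14, -0.61], [2.37, 2.56, 4.99]]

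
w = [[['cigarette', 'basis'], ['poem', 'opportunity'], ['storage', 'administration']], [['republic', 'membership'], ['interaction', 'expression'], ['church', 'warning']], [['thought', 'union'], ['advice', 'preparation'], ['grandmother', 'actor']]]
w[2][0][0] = 'thought'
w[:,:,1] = [['basis', 'opportunity', 'administration'], ['membership', 'expression', 'warning'], ['union', 'preparation', 'actor']]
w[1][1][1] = 'expression'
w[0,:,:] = [['cigarette', 'basis'], ['poem', 'opportunity'], ['storage', 'administration']]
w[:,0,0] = ['cigarette', 'republic', 'thought']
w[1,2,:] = ['church', 'warning']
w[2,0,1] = 'union'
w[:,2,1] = ['administration', 'warning', 'actor']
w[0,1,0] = 'poem'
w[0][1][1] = 'opportunity'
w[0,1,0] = 'poem'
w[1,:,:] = [['republic', 'membership'], ['interaction', 'expression'], ['church', 'warning']]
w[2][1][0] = 'advice'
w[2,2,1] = 'actor'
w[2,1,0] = 'advice'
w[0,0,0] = 'cigarette'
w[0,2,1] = 'administration'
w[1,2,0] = 'church'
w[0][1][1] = 'opportunity'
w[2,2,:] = ['grandmother', 'actor']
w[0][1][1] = 'opportunity'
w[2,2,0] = 'grandmother'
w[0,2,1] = 'administration'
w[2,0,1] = 'union'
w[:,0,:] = [['cigarette', 'basis'], ['republic', 'membership'], ['thought', 'union']]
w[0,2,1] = 'administration'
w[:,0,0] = ['cigarette', 'republic', 'thought']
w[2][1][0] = 'advice'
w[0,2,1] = 'administration'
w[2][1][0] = 'advice'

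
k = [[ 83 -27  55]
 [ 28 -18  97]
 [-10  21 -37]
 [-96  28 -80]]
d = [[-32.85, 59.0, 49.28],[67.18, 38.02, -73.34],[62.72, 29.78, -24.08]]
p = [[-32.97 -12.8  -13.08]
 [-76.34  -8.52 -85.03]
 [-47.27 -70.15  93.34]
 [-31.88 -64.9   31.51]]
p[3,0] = -31.88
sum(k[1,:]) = 107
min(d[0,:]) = -32.85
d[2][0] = 62.72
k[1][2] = 97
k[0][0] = 83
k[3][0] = -96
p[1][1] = -8.52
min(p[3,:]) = -64.9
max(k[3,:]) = 28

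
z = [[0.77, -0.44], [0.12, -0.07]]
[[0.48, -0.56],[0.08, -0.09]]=z@[[0.49, -0.24],[-0.24, 0.86]]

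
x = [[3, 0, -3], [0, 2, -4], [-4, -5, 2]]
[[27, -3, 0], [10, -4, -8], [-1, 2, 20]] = x @ [[4, 0, 0], [-5, 0, -4], [-5, 1, 0]]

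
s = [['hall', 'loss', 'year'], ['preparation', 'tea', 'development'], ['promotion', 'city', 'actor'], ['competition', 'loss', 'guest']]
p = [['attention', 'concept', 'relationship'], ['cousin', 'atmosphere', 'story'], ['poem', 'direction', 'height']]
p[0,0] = 'attention'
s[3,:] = ['competition', 'loss', 'guest']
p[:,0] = ['attention', 'cousin', 'poem']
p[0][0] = 'attention'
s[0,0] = 'hall'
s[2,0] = 'promotion'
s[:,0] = ['hall', 'preparation', 'promotion', 'competition']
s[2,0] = 'promotion'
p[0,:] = ['attention', 'concept', 'relationship']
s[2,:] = ['promotion', 'city', 'actor']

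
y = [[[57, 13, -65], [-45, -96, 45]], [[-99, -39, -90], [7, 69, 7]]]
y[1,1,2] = 7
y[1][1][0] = 7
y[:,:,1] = [[13, -96], [-39, 69]]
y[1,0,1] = -39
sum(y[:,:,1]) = -53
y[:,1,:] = [[-45, -96, 45], [7, 69, 7]]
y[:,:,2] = [[-65, 45], [-90, 7]]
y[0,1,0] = -45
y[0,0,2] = -65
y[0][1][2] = 45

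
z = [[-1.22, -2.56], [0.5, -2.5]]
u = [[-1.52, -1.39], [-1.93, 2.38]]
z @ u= [[6.8, -4.4], [4.06, -6.64]]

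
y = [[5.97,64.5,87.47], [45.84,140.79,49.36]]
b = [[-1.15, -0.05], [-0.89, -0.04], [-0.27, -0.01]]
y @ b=[[-87.89, -3.75], [-191.35, -8.42]]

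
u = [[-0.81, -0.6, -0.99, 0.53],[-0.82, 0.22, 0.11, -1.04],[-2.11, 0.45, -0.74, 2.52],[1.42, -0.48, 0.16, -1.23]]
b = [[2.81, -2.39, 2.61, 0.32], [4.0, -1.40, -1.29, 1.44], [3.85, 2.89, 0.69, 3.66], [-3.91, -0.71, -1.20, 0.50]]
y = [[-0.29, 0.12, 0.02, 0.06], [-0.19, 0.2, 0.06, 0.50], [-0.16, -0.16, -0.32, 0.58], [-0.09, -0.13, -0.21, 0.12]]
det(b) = 214.64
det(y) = -0.00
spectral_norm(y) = 0.87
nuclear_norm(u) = 6.57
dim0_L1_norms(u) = [5.16, 1.75, 2.0, 5.32]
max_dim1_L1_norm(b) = 11.09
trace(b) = 2.60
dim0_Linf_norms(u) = [2.11, 0.6, 0.99, 2.52]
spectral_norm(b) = 7.98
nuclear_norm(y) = 1.57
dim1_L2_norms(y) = [0.32, 0.57, 0.7, 0.29]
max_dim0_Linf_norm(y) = 0.58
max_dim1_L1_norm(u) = 5.82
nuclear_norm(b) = 17.45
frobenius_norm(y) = 1.00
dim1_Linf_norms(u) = [0.99, 1.04, 2.52, 1.42]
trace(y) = -0.29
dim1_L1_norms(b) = [8.13, 8.13, 11.09, 6.32]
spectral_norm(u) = 4.04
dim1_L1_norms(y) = [0.49, 0.95, 1.22, 0.55]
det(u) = -0.26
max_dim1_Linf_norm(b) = 4.0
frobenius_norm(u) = 4.41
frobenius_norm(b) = 9.84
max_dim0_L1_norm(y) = 1.26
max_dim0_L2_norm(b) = 7.35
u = b @ y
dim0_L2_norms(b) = [7.35, 4.07, 3.22, 3.98]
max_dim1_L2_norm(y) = 0.7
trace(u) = -2.56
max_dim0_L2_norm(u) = 3.04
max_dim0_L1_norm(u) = 5.32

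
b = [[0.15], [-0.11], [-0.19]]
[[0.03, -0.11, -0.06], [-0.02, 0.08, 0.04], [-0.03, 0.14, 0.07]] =b@ [[0.18, -0.73, -0.37]]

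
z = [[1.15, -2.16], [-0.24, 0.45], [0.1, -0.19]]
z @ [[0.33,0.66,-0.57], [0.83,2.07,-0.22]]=[[-1.41,-3.71,-0.18], [0.29,0.77,0.04], [-0.12,-0.33,-0.02]]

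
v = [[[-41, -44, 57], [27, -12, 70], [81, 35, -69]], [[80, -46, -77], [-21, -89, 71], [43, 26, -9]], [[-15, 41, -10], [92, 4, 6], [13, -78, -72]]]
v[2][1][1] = 4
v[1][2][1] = 26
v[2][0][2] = -10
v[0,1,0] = 27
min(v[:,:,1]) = -89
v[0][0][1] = -44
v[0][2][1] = 35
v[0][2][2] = -69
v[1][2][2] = -9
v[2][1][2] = 6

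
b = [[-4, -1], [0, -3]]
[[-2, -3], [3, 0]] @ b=[[8, 11], [-12, -3]]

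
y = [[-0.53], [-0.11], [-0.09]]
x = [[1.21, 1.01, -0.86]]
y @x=[[-0.64,-0.54,0.46],[-0.13,-0.11,0.09],[-0.11,-0.09,0.08]]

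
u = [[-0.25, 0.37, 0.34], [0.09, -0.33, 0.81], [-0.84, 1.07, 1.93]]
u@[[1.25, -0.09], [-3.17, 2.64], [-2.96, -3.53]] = [[-2.49, -0.20], [-1.24, -3.74], [-10.15, -3.91]]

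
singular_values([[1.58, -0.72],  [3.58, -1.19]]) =[4.15, 0.17]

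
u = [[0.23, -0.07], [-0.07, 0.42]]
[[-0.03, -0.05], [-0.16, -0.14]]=u @ [[-0.26, -0.32], [-0.43, -0.38]]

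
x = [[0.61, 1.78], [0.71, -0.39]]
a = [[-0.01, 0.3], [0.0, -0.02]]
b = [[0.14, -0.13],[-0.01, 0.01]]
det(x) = -1.50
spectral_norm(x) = 1.89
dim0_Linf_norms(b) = [0.14, 0.13]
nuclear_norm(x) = 2.68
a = b @ x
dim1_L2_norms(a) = [0.3, 0.02]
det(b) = 0.00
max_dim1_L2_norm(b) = 0.19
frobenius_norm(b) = 0.19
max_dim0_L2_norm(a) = 0.3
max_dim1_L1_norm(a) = 0.31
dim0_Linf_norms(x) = [0.71, 1.78]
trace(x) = 0.22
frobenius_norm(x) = 2.05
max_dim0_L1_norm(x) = 2.17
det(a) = 0.00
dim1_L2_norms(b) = [0.19, 0.01]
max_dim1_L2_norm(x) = 1.88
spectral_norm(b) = 0.19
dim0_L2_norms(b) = [0.14, 0.13]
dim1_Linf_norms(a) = [0.3, 0.02]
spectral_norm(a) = 0.30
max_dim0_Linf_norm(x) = 1.78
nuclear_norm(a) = 0.30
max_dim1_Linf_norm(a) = 0.3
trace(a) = -0.03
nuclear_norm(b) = 0.19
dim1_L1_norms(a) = [0.31, 0.02]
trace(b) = 0.15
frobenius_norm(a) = 0.30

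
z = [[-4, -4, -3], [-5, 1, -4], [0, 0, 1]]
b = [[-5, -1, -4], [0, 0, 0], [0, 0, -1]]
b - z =[[-1, 3, -1], [5, -1, 4], [0, 0, -2]]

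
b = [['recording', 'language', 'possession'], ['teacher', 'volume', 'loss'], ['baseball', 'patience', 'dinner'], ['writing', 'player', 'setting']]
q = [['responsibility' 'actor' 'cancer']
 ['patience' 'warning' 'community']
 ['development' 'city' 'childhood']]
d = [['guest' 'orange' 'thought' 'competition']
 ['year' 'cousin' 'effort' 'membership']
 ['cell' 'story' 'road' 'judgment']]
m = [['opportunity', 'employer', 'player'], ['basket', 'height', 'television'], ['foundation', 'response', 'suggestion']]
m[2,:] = ['foundation', 'response', 'suggestion']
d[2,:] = ['cell', 'story', 'road', 'judgment']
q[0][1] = 'actor'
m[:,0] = ['opportunity', 'basket', 'foundation']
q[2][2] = 'childhood'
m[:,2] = ['player', 'television', 'suggestion']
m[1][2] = 'television'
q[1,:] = ['patience', 'warning', 'community']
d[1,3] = 'membership'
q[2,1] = 'city'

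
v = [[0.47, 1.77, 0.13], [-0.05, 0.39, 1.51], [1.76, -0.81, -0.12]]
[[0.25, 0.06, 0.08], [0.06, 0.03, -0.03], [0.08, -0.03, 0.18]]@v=[[0.26,0.40,0.11],[-0.03,0.14,0.06],[0.36,-0.02,-0.06]]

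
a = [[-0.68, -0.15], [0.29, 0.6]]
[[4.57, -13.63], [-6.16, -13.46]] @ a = [[-7.06, -8.86], [0.29, -7.15]]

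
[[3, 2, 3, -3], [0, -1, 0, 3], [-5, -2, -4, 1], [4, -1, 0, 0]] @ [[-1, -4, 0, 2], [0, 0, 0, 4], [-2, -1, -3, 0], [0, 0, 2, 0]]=[[-9, -15, -15, 14], [0, 0, 6, -4], [13, 24, 14, -18], [-4, -16, 0, 4]]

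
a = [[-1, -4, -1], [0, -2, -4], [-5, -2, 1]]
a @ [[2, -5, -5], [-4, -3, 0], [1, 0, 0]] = [[13, 17, 5], [4, 6, 0], [-1, 31, 25]]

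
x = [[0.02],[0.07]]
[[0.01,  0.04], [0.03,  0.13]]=x@[[0.41,1.84]]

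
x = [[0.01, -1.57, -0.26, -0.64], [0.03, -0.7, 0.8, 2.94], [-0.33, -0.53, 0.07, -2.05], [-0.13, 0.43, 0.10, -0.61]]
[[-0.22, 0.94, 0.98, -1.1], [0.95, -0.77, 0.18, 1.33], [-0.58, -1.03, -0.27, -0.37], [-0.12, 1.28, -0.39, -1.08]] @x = [[-0.15, -1.3, 0.77, 1.57], [-0.25, -0.48, -0.72, -4.05], [0.10, 1.62, -0.73, -1.88], [0.31, -0.97, 0.92, 5.30]]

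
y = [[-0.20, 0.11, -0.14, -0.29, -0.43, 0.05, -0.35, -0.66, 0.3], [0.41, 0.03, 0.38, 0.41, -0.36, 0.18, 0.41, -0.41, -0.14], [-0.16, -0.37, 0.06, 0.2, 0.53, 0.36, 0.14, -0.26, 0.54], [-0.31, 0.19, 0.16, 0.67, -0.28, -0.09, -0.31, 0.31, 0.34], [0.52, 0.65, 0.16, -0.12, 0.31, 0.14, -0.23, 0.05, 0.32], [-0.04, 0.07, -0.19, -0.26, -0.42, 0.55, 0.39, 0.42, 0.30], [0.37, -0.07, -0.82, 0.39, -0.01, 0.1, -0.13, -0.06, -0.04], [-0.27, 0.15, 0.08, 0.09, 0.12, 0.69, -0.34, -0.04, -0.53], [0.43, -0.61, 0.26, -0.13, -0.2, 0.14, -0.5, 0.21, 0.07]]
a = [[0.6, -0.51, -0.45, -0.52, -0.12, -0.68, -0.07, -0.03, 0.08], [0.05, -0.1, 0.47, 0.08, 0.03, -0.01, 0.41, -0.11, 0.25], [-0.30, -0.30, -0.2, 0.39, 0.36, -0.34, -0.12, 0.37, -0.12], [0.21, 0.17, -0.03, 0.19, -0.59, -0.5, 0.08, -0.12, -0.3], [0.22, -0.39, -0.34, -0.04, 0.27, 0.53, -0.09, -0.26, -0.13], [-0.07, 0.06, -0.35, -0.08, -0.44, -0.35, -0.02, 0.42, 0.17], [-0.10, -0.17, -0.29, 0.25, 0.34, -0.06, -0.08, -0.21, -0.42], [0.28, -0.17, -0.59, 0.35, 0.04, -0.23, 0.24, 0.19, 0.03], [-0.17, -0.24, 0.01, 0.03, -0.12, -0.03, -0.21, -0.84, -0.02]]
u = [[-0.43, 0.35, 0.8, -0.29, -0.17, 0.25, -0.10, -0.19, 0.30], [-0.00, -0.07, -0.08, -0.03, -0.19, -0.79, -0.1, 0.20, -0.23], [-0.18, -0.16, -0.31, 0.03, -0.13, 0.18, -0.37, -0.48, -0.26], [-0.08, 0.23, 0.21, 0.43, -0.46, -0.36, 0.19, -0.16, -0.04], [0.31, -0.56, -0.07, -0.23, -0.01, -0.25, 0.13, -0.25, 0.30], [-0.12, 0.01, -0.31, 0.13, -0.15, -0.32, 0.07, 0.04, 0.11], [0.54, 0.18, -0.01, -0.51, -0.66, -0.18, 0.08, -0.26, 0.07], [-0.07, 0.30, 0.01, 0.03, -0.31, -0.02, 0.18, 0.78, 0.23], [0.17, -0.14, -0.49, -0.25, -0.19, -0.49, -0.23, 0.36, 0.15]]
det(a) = 0.01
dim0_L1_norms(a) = [2.0, 2.11, 2.73, 1.93, 2.31, 2.73, 1.32, 2.55, 1.52]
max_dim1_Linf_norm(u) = 0.8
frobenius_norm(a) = 2.68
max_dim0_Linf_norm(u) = 0.8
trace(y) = 1.32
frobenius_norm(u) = 2.68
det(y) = 1.00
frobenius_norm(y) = 3.00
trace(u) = 0.30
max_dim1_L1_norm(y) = 2.73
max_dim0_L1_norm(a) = 2.73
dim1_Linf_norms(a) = [0.68, 0.47, 0.39, 0.59, 0.53, 0.44, 0.42, 0.59, 0.84]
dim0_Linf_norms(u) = [0.54, 0.56, 0.8, 0.51, 0.66, 0.79, 0.37, 0.78, 0.3]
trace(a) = 0.50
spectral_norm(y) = 1.01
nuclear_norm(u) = 6.98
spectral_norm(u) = 1.50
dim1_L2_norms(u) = [1.12, 0.88, 0.8, 0.83, 0.84, 0.52, 1.06, 0.94, 0.91]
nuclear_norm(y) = 9.00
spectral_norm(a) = 1.50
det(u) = 0.01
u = y @ a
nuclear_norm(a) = 6.99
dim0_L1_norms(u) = [1.9, 2.0, 2.29, 1.93, 2.27, 2.84, 1.45, 2.72, 1.69]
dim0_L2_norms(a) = [0.82, 0.81, 1.07, 0.81, 0.94, 1.14, 0.56, 1.09, 0.63]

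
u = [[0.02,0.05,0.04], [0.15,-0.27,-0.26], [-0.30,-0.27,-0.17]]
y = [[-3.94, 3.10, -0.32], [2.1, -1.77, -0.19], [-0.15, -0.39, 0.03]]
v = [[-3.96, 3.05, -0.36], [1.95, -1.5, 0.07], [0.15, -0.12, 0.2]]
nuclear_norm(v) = 5.80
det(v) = 0.00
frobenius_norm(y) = 5.74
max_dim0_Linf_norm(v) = 3.96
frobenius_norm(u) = 0.60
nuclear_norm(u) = 0.83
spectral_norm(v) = 5.59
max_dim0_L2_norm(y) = 4.47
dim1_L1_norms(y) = [7.36, 4.06, 0.57]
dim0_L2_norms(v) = [4.42, 3.4, 0.42]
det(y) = 0.74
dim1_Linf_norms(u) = [0.05, 0.27, 0.3]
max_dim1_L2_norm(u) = 0.44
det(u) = -0.00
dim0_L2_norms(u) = [0.34, 0.39, 0.31]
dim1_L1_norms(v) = [7.37, 3.52, 0.47]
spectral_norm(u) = 0.51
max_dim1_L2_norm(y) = 5.02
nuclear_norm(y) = 6.45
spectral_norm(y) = 5.72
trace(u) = -0.42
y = u + v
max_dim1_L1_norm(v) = 7.37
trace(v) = -5.26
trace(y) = -5.68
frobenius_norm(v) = 5.59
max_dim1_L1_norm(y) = 7.36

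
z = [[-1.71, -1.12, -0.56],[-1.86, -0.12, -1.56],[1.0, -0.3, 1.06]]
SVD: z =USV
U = [[-0.57, 0.79, -0.25], [-0.72, -0.33, 0.62], [0.40, 0.53, 0.75]]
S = [3.34, 1.2, 0.04]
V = [[0.81,0.18,0.56],[-0.18,-0.83,0.52],[0.56,-0.52,-0.64]]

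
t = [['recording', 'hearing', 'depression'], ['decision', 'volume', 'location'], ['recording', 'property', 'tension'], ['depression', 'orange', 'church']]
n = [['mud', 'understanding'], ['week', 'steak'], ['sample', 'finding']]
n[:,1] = ['understanding', 'steak', 'finding']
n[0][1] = 'understanding'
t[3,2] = 'church'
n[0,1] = 'understanding'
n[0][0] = 'mud'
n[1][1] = 'steak'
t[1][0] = 'decision'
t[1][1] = 'volume'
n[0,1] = 'understanding'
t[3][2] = 'church'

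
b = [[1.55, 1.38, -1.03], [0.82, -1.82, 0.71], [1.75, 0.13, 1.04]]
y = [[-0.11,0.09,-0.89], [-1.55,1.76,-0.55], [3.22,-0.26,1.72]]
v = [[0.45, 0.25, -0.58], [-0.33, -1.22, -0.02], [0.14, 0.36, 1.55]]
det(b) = -5.93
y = v @ b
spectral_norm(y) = 4.16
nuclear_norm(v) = 3.36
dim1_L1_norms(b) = [3.96, 3.35, 2.92]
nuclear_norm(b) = 6.04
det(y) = 4.45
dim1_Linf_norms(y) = [0.89, 1.76, 3.22]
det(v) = -0.75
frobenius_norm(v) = 2.18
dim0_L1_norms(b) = [4.12, 3.33, 2.78]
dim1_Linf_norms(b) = [1.55, 1.82, 1.75]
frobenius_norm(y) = 4.47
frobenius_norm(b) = 3.74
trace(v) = 0.78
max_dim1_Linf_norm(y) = 3.22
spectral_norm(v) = 1.70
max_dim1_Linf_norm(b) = 1.82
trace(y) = 3.37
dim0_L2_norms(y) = [3.58, 1.78, 2.01]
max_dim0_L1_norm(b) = 4.12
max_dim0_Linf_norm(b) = 1.82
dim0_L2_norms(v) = [0.58, 1.3, 1.66]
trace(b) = 0.77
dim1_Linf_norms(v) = [0.58, 1.22, 1.55]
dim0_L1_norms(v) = [0.92, 1.83, 2.15]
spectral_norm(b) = 2.64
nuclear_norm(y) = 6.36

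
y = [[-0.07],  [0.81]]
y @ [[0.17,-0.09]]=[[-0.01, 0.01], [0.14, -0.07]]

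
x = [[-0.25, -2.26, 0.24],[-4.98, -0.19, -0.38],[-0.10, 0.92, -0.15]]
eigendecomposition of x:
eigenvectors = [[-0.56, -0.54, -0.08],[-0.8, 0.80, 0.11],[0.2, 0.25, 0.99]]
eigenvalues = [-3.57, 3.02, -0.04]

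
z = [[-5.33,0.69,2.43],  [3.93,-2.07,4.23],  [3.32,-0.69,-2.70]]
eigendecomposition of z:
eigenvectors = [[(-0.79+0j), (0.17+0.04j), (0.17-0.04j)], [0.12+0.00j, 0.98+0.00j, (0.98-0j)], [0.60+0.00j, (-0.01+0.12j), -0.01-0.12j]]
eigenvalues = [(-7.25+0j), (-1.42+0.7j), (-1.42-0.7j)]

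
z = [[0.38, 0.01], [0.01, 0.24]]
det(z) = 0.09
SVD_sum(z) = [[0.38, 0.03], [0.03, 0.00]] + [[0.00, -0.02], [-0.02, 0.24]]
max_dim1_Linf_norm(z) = 0.38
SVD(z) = [[-1.0, -0.07],[-0.07, 1.0]] @ diag([0.3807106781186548, 0.23928932188134522]) @ [[-1.00, -0.07], [-0.07, 1.00]]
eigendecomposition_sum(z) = [[0.38,0.03],[0.03,0.00]] + [[0.00, -0.02], [-0.02, 0.24]]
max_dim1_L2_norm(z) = 0.38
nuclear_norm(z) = 0.62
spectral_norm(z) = 0.38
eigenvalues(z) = [0.38, 0.24]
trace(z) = 0.62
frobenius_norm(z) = 0.45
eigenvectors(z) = [[1.00, -0.07], [0.07, 1.00]]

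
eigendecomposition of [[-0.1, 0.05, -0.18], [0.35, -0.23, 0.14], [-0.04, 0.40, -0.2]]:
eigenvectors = [[(-0.33+0j), (0.2-0.45j), (0.2+0.45j)],[0.63+0.00j, -0.37-0.36j, -0.37+0.36j],[(-0.7+0j), -0.70+0.00j, (-0.7-0j)]]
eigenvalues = [(-0.57+0j), (0.02+0.18j), (0.02-0.18j)]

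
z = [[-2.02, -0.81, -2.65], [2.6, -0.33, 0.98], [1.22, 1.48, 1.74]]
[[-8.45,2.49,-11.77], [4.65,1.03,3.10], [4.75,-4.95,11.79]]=z@[[0.56, -0.14, 0.81],[-0.78, -3.51, 4.37],[3.00, 0.24, 2.49]]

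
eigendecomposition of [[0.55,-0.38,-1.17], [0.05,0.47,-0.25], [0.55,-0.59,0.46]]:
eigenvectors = [[-0.84+0.00j, (-0.84-0j), (-0.67+0j)], [(-0.17+0.06j), -0.17-0.06j, -0.69+0.00j], [(-0.03+0.5j), -0.03-0.50j, 0.26+0.00j]]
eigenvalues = [(0.43+0.72j), (0.43-0.72j), (0.61+0j)]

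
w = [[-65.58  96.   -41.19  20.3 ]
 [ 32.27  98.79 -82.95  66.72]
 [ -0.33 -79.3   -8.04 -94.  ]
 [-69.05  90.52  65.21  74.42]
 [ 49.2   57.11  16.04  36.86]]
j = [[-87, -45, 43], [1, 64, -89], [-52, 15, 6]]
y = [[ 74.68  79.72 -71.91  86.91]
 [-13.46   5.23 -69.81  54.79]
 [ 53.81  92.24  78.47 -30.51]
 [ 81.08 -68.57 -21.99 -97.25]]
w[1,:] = [32.27, 98.79, -82.95, 66.72]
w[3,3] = 74.42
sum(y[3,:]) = -106.72999999999999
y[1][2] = -69.81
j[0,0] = -87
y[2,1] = 92.24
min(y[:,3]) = -97.25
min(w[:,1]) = -79.3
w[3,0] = -69.05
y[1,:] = [-13.46, 5.23, -69.81, 54.79]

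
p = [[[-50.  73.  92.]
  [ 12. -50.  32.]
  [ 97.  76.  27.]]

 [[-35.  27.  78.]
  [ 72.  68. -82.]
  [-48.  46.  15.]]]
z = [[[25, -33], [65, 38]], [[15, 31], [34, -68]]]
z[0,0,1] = -33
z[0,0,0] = 25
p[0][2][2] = 27.0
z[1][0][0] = 15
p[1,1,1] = 68.0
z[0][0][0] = 25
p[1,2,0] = -48.0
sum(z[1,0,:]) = 46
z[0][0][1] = -33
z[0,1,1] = 38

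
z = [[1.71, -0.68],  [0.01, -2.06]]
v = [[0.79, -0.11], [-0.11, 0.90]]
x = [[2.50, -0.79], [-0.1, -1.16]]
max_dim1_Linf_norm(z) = 2.06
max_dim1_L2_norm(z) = 2.06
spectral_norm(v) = 0.97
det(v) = 0.70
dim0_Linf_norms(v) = [0.79, 0.9]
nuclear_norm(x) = 3.77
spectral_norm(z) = 2.30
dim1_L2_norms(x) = [2.62, 1.16]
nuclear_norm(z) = 3.83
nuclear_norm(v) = 1.69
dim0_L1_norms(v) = [0.9, 1.01]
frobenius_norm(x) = 2.87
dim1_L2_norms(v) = [0.8, 0.91]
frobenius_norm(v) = 1.21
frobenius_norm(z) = 2.76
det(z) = -3.52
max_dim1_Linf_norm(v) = 0.9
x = v + z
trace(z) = -0.35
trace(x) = 1.34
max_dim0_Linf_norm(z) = 2.06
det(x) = -2.98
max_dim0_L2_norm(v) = 0.91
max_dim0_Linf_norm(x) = 2.5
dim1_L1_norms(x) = [3.29, 1.26]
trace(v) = 1.69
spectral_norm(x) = 2.64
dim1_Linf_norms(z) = [1.71, 2.06]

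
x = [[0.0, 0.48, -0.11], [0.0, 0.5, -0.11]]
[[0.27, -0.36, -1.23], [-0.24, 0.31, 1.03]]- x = [[0.27, -0.84, -1.12], [-0.24, -0.19, 1.14]]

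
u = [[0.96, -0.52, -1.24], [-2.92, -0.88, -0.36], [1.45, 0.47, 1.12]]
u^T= [[0.96, -2.92, 1.45], [-0.52, -0.88, 0.47], [-1.24, -0.36, 1.12]]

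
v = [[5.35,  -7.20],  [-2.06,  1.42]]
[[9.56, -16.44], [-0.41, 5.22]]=v@[[-1.47, -1.97], [-2.42, 0.82]]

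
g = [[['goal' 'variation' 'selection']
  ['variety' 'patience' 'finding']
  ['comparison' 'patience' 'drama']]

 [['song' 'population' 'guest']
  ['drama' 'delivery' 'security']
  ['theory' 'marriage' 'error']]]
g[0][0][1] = 'variation'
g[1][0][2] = 'guest'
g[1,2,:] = ['theory', 'marriage', 'error']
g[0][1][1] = 'patience'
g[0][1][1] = 'patience'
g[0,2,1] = 'patience'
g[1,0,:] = ['song', 'population', 'guest']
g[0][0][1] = 'variation'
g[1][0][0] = 'song'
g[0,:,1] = ['variation', 'patience', 'patience']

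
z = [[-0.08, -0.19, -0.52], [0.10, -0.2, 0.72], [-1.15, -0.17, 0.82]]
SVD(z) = [[0.20,  0.56,  -0.81], [-0.32,  -0.74,  -0.59], [-0.93,  0.38,  0.03]] @ diag([1.504737703932594, 0.754181822672182, 0.26846642381223734]) @ [[0.68, 0.12, -0.73],  [-0.73, -0.03, -0.68],  [-0.10, 0.99, 0.07]]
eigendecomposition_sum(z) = [[0.35+0.00j, 0.00+0.00j, -0.41+0.00j], [-0.36-0.00j, -0.00-0.00j, (0.42+0j)], [-0.78-0.00j, -0.00-0.00j, 0.91+0.00j]] + [[(-0.22+0.03j), -0.10-0.10j, (-0.05+0.06j)],[0.23+0.35j, (-0.1+0.26j), (0.15+0.04j)],[-0.18+0.02j, -0.08-0.09j, (-0.05+0.05j)]] + [[(-0.22-0.03j), -0.10+0.10j, (-0.05-0.06j)],[0.23-0.35j, -0.10-0.26j, (0.15-0.04j)],[-0.18-0.02j, (-0.08+0.09j), -0.05-0.05j]]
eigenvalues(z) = [(1.26+0j), (-0.36+0.33j), (-0.36-0.33j)]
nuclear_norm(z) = 2.53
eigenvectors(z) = [[-0.38+0.00j, 0.19-0.38j, (0.19+0.38j)], [0.39+0.00j, -0.83+0.00j, -0.83-0.00j], [(0.84+0j), (0.16-0.33j), 0.16+0.33j]]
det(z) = 0.30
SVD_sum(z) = [[0.20, 0.04, -0.22], [-0.32, -0.06, 0.35], [-0.94, -0.17, 1.01]] + [[-0.31,-0.01,-0.29], [0.41,0.02,0.38], [-0.21,-0.01,-0.19]] + [[0.02, -0.21, -0.02], [0.02, -0.16, -0.01], [-0.00, 0.01, 0.00]]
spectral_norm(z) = 1.50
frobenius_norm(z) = 1.70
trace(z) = 0.54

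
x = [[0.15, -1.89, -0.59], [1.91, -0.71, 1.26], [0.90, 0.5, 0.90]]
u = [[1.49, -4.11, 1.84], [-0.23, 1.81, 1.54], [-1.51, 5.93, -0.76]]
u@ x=[[-5.97, 1.02, -4.4],[4.81, -0.08, 3.80],[10.42, -1.74, 7.68]]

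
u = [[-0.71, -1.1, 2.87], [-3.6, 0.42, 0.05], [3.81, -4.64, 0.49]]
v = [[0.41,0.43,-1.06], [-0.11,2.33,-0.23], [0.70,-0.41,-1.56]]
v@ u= [[-5.88, 4.65, 0.68], [-9.19, 2.17, -0.31], [-4.96, 6.3, 1.22]]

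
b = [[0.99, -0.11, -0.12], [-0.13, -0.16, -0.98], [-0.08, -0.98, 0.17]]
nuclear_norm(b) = 3.00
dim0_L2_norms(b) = [1.0, 1.0, 1.0]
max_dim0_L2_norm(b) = 1.0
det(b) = -1.00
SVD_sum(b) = [[0.56, -0.42, -0.40], [0.33, -0.25, -0.24], [0.26, -0.19, -0.18]] + [[0.11,-0.10,0.26], [-0.32,0.28,-0.73], [0.16,-0.14,0.38]] + [[0.32, 0.41, 0.02], [-0.14, -0.19, -0.01], [-0.5, -0.64, -0.02]]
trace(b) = 1.00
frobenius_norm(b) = 1.73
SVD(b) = [[-0.8, 0.30, -0.52], [-0.48, -0.85, 0.24], [-0.37, 0.44, 0.82]] @ diag([1.007104275969131, 1.0001281247130966, 0.9953314580995402]) @ [[-0.69, 0.52, 0.50], [0.38, -0.33, 0.87], [-0.61, -0.79, -0.03]]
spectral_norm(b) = 1.01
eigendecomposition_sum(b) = [[-0.01+0.00j, -0.06-0.00j, (-0.05-0j)], [(-0.06+0j), -0.58-0.00j, (-0.49-0j)], [-0.05+0.00j, -0.49-0.00j, (-0.41-0j)]] + [[(0.5-0.03j),  -0.02-0.30j,  -0.03+0.36j], [-0.04+0.34j,  0.21+0.02j,  -0.24-0.06j], [(-0.02-0.4j),  -0.25+0.01j,  0.29+0.03j]] + [[(0.5+0.03j), -0.02+0.30j, (-0.03-0.36j)], [(-0.04-0.34j), 0.21-0.02j, -0.24+0.06j], [-0.02+0.40j, -0.25-0.01j, 0.29-0.03j]]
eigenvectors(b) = [[(-0.08+0j),0.69+0.00j,0.69-0.00j], [(-0.76+0j),(-0.08+0.47j),-0.08-0.47j], [(-0.64+0j),0.01-0.55j,0.01+0.55j]]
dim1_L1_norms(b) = [1.22, 1.27, 1.23]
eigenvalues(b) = [(-1+0j), (1+0.02j), (1-0.02j)]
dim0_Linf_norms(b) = [0.99, 0.98, 0.98]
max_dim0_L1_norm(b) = 1.27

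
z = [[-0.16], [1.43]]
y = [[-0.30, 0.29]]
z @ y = [[0.05, -0.05], [-0.43, 0.41]]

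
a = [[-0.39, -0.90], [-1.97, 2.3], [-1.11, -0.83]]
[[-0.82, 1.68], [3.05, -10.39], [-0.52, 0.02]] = a@[[-0.32, 2.05], [1.05, -2.76]]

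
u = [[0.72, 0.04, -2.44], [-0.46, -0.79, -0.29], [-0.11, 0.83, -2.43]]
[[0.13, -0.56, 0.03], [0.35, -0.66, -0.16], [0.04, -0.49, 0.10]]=u @ [[-0.18, 0.38, 0.07], [-0.30, 0.49, 0.16], [-0.11, 0.35, 0.01]]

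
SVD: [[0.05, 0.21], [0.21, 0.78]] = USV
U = [[-0.26, -0.97], [-0.97, 0.26]]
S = [0.84, 0.01]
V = [[-0.26, -0.97],[0.97, -0.26]]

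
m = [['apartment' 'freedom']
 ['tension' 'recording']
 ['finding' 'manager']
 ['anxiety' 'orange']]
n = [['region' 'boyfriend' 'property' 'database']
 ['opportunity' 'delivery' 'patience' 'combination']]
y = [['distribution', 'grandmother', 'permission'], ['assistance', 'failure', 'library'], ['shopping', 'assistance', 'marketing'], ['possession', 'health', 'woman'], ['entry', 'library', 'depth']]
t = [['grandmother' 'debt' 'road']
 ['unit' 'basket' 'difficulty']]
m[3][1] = 'orange'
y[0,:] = ['distribution', 'grandmother', 'permission']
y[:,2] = ['permission', 'library', 'marketing', 'woman', 'depth']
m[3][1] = 'orange'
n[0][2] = 'property'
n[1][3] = 'combination'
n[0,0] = 'region'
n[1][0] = 'opportunity'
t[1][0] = 'unit'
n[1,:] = ['opportunity', 'delivery', 'patience', 'combination']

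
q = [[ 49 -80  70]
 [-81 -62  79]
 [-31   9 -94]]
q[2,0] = -31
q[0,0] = 49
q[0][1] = -80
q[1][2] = 79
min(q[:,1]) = -80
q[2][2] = -94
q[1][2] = 79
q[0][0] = 49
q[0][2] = 70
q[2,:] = [-31, 9, -94]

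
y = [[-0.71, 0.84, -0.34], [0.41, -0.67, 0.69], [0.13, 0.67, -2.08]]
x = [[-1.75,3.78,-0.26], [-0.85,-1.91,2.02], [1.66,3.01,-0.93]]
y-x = [[1.04, -2.94, -0.08], [1.26, 1.24, -1.33], [-1.53, -2.34, -1.15]]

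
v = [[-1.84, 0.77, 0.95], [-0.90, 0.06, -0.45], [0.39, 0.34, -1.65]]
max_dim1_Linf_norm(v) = 1.84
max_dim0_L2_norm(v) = 2.09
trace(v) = -3.43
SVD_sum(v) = [[-1.63, 0.42, 1.32], [-0.32, 0.08, 0.26], [0.95, -0.25, -0.77]] + [[-0.28, 0.19, -0.4], [-0.45, 0.3, -0.65], [-0.63, 0.42, -0.91]] + [[0.07, 0.16, 0.03], [-0.13, -0.33, -0.06], [0.07, 0.16, 0.03]]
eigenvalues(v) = [(-2.32+0j), (-0.55+0.65j), (-0.55-0.65j)]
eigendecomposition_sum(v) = [[-1.15+0.00j,(0.13-0j),1.71-0.00j],[(-0.28+0j),(0.03-0j),(0.42-0j)],[0.81-0.00j,-0.09+0.00j,-1.20+0.00j]] + [[(-0.35-0.01j),0.32+0.31j,(-0.38+0.09j)], [-0.31-0.33j,(0.01+0.58j),-0.43-0.27j], [(-0.21+0.02j),0.21+0.16j,-0.22+0.08j]] + [[(-0.35+0.01j),0.32-0.31j,-0.38-0.09j], [-0.31+0.33j,(0.01-0.58j),-0.43+0.27j], [(-0.21-0.02j),0.21-0.16j,(-0.22-0.08j)]]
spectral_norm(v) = 2.51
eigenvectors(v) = [[(-0.8+0j), (0.4-0.4j), 0.40+0.40j], [-0.20+0.00j, (0.75+0j), 0.75-0.00j], [0.56+0.00j, 0.21-0.27j, (0.21+0.27j)]]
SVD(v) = [[-0.85, -0.34, 0.4], [-0.17, -0.55, -0.82], [0.5, -0.76, 0.41]] @ diag([2.5125481546234627, 1.5441721887510487, 0.4358142060397181]) @ [[0.76, -0.20, -0.62],[0.53, -0.36, 0.77],[0.37, 0.91, 0.17]]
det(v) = -1.69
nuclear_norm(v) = 4.49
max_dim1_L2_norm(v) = 2.21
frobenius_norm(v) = 2.98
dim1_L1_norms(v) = [3.56, 1.41, 2.38]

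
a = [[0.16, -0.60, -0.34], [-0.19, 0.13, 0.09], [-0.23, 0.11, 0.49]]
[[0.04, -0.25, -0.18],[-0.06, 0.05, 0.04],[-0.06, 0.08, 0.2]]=a @ [[0.35, 0.01, 0.03], [0.01, 0.38, 0.08], [0.03, 0.08, 0.40]]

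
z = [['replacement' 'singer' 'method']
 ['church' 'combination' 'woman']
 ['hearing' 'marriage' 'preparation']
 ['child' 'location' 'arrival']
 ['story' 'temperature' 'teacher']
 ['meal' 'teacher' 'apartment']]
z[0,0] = 'replacement'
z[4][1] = 'temperature'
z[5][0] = 'meal'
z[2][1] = 'marriage'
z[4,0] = 'story'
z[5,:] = ['meal', 'teacher', 'apartment']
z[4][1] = 'temperature'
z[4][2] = 'teacher'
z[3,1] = 'location'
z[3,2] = 'arrival'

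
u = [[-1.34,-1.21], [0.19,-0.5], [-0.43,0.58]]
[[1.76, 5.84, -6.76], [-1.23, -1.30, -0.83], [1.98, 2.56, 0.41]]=u@[[-2.63, -5.00, 2.64], [1.46, 0.71, 2.66]]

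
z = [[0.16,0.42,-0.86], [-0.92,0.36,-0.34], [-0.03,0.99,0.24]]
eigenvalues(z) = [(-0.08+1.01j), (-0.08-1.01j), (0.92+0j)]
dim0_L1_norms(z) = [1.11, 1.77, 1.44]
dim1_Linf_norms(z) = [0.86, 0.92, 0.99]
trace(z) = 0.76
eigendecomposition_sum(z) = [[(-0.08+0.32j), 0.34+0.17j, (-0.29+0.13j)],[(-0.32+0.13j), 0.07+0.39j, -0.29-0.16j],[(0.2+0.25j), (0.33-0.16j), (-0.06+0.3j)]] + [[(-0.08-0.32j), (0.34-0.17j), -0.29-0.13j],[-0.32-0.13j, (0.07-0.39j), -0.29+0.16j],[0.20-0.25j, 0.33+0.16j, -0.06-0.30j]] + [[(0.33-0j),(-0.26-0j),(-0.28+0j)], [-0.28+0.00j,(0.22+0j),0.24-0.00j], [(-0.42+0j),0.34+0.00j,(0.37-0j)]]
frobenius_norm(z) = 1.75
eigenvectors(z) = [[(0.34-0.46j), 0.34+0.46j, -0.54+0.00j], [0.60+0.00j, 0.60-0.00j, 0.46+0.00j], [-0.15-0.53j, (-0.15+0.53j), 0.70+0.00j]]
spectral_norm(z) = 1.25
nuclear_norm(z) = 2.99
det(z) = 0.94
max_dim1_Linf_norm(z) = 0.99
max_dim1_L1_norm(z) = 1.62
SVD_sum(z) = [[-0.27, 0.50, -0.25], [-0.36, 0.66, -0.34], [-0.31, 0.57, -0.29]] + [[-0.08,  -0.24,  -0.39], [-0.05,  -0.14,  -0.22], [0.13,  0.37,  0.59]] + [[0.51, 0.17, -0.22], [-0.51, -0.17, 0.22], [0.15, 0.05, -0.06]]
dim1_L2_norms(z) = [0.97, 1.04, 1.02]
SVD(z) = [[0.49, 0.52, -0.69], [0.66, 0.29, 0.69], [0.56, -0.8, -0.20]] @ diag([1.2536511717999361, 0.8912526567889906, 0.8401353707654576]) @ [[-0.44,0.80,-0.41],[-0.18,-0.52,-0.83],[-0.88,-0.29,0.37]]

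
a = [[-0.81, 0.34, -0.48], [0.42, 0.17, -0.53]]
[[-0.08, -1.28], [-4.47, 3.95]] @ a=[[-0.47, -0.24, 0.72], [5.28, -0.85, 0.05]]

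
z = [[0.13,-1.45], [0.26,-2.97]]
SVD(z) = [[-0.44, -0.90], [-0.90, 0.44]] @ diag([3.317814412714455, 0.002742769446394398]) @ [[-0.09,  1.00], [-1.00,  -0.09]]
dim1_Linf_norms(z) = [1.45, 2.97]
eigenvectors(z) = [[1.00, 0.44], [0.09, 0.90]]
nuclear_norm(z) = 3.32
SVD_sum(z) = [[0.13, -1.45], [0.26, -2.97]] + [[0.00, 0.00], [-0.00, -0.00]]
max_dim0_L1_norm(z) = 4.42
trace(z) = -2.84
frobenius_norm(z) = 3.32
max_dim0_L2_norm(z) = 3.31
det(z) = -0.01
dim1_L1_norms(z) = [1.58, 3.23]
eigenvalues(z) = [0.0, -2.84]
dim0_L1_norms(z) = [0.39, 4.42]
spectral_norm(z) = 3.32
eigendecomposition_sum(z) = [[0.00, -0.0], [0.0, -0.00]] + [[0.13,-1.45], [0.26,-2.97]]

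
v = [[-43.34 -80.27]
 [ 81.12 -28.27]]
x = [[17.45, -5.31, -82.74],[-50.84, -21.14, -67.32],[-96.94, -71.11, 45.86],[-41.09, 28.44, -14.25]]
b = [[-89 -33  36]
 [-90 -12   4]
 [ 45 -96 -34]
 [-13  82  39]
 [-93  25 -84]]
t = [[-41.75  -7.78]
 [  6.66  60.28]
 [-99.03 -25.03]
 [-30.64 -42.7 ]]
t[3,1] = -42.7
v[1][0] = 81.12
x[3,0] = -41.09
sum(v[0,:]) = -123.61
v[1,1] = -28.27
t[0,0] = -41.75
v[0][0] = -43.34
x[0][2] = -82.74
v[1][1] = -28.27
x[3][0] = -41.09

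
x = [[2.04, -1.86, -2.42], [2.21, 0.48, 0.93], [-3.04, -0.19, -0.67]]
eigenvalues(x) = [3.05, -1.28, 0.08]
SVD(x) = [[-0.62, 0.77, 0.12], [-0.44, -0.47, 0.76], [0.65, 0.42, 0.64]] @ diag([4.34069767534788, 3.215814433631984, 0.02193671975740433]) @ [[-0.97,0.19,0.15],[-0.23,-0.54,-0.81],[0.07,0.82,-0.57]]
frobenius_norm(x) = 5.40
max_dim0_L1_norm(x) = 7.29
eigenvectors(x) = [[-0.70, -0.19, 0.09], [-0.39, 0.63, 0.82], [0.59, -0.75, -0.56]]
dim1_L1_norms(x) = [6.32, 3.62, 3.9]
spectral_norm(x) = 4.34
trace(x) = 1.85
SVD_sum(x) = [[2.62, -0.51, -0.41], [1.85, -0.36, -0.29], [-2.73, 0.53, 0.43]] + [[-0.58,-1.35,-2.01], [0.36,0.83,1.23], [-0.32,-0.73,-1.09]] + [[0.00, 0.0, -0.0],[0.0, 0.01, -0.01],[0.0, 0.01, -0.01]]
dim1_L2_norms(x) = [3.67, 2.45, 3.12]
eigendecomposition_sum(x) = [[2.31, -1.53, -1.88],[1.28, -0.85, -1.04],[-1.95, 1.29, 1.59]] + [[-0.27, -0.35, -0.55], [0.91, 1.16, 1.83], [-1.07, -1.37, -2.17]] + [[0.0,  0.02,  0.01], [0.02,  0.17,  0.14], [-0.02,  -0.12,  -0.09]]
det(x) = -0.31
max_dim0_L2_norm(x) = 4.28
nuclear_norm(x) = 7.58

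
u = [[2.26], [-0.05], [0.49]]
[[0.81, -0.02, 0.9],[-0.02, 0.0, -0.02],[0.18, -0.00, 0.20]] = u @ [[0.36, -0.01, 0.40]]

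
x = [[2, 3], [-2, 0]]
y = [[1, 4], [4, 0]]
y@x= [[-6, 3], [8, 12]]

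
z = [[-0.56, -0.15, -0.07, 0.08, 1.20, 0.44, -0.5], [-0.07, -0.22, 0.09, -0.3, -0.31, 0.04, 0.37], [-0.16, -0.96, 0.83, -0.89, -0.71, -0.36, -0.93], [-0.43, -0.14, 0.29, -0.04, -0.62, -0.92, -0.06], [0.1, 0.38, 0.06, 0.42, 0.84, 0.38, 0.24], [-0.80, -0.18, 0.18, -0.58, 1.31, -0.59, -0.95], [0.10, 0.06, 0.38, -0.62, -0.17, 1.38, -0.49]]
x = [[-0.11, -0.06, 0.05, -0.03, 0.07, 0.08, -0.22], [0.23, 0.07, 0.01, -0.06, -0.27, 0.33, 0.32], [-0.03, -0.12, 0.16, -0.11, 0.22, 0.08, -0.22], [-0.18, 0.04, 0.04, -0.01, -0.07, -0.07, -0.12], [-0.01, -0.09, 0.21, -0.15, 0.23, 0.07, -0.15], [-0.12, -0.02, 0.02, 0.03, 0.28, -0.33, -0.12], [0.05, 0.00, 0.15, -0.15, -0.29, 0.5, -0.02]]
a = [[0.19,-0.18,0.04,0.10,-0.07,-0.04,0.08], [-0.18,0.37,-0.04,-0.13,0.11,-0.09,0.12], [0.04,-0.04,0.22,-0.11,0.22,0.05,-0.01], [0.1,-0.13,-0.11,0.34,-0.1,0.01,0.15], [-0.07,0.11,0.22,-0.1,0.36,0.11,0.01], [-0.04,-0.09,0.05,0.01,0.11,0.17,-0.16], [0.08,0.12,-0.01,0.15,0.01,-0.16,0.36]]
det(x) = 0.00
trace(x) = -0.01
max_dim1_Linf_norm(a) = 0.37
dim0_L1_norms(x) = [0.73, 0.4, 0.64, 0.54, 1.43, 1.46, 1.17]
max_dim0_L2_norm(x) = 0.7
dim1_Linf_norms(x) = [0.22, 0.33, 0.22, 0.18, 0.23, 0.33, 0.5]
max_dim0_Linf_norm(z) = 1.38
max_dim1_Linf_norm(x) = 0.5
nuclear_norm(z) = 8.50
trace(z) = -0.23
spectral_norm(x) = 0.93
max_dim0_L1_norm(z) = 5.16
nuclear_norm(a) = 2.01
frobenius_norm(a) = 1.05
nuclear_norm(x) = 2.06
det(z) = -0.43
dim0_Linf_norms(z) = [0.8, 0.96, 0.83, 0.89, 1.31, 1.38, 0.95]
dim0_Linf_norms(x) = [0.23, 0.12, 0.21, 0.15, 0.29, 0.5, 0.32]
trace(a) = 2.01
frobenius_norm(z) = 4.00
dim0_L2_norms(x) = [0.34, 0.18, 0.31, 0.25, 0.59, 0.7, 0.5]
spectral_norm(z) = 2.43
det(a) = -0.00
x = a @ z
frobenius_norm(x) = 1.18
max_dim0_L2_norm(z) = 2.21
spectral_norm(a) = 0.73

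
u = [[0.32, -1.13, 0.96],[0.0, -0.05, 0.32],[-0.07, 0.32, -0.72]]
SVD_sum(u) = [[0.28,-1.02,1.08],[0.05,-0.18,0.19],[-0.14,0.5,-0.53]] + [[0.04, -0.11, -0.12], [-0.05, 0.13, 0.13], [0.07, -0.18, -0.19]] + [[-0.00, -0.00, -0.0], [-0.00, -0.00, -0.0], [-0.00, -0.0, -0.00]]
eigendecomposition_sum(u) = [[0.06, -0.33, 0.97], [0.02, -0.11, 0.32], [-0.05, 0.25, -0.72]] + [[0.26, -0.79, -0.00], [-0.02, 0.06, 0.0], [-0.02, 0.07, 0.00]] + [[-0.0, -0.01, -0.00], [-0.0, -0.0, -0.00], [-0.0, -0.0, -0.0]]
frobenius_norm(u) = 1.74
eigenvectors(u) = [[0.78, 0.99, 0.95], [0.26, -0.08, 0.31], [-0.58, -0.09, 0.05]]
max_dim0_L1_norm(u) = 2.0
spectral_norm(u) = 1.70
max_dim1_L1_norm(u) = 2.41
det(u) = 0.00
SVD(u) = [[-0.89, 0.45, 0.11], [-0.15, -0.51, 0.84], [0.44, 0.73, 0.52]] @ diag([1.701207771862147, 0.37066274497439955, 0.0011164425073494498]) @ [[-0.18, 0.68, -0.71], [0.25, -0.67, -0.70], [-0.95, -0.31, -0.05]]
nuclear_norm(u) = 2.07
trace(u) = -0.45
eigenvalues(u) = [-0.77, 0.32, -0.0]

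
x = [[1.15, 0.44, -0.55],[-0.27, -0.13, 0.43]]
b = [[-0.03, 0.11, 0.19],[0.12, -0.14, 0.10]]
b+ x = [[1.12, 0.55, -0.36], [-0.15, -0.27, 0.53]]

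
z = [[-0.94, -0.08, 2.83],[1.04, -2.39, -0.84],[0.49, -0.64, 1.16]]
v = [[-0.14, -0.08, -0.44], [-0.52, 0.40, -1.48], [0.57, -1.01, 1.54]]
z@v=[[1.79, -2.82, 4.89], [0.62, -0.19, 1.79], [0.93, -1.47, 2.52]]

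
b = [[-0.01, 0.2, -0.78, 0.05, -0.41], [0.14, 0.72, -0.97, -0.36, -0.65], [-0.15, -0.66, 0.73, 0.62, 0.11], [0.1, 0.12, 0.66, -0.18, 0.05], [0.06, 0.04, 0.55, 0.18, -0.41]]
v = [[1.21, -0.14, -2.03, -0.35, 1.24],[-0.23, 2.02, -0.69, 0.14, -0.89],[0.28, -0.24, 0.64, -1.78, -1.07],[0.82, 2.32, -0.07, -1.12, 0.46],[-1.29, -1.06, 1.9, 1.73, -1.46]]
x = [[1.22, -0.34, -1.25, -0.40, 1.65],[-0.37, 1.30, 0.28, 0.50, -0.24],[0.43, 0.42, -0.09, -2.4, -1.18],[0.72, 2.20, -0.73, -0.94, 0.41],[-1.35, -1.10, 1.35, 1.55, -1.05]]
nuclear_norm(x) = 9.35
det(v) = -13.80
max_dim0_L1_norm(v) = 5.78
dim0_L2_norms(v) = [1.98, 3.27, 2.94, 2.75, 2.41]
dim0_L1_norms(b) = [0.46, 1.74, 3.69, 1.39, 1.63]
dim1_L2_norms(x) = [2.46, 1.49, 2.74, 2.63, 2.89]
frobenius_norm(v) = 6.05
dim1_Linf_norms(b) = [0.78, 0.97, 0.73, 0.66, 0.55]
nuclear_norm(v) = 11.41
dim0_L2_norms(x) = [2.04, 2.83, 2.0, 3.08, 2.33]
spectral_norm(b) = 2.02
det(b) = -0.00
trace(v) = 1.29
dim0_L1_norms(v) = [3.83, 5.78, 5.33, 5.12, 5.12]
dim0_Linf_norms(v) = [1.29, 2.32, 2.03, 1.78, 1.46]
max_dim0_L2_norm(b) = 1.68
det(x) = -0.00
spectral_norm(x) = 4.28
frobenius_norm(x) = 5.58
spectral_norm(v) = 4.56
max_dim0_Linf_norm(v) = 2.32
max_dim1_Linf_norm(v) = 2.32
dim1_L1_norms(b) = [1.45, 2.84, 2.27, 1.11, 1.24]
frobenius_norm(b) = 2.29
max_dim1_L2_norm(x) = 2.89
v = b + x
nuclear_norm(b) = 3.53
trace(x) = 0.44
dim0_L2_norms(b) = [0.24, 1.0, 1.68, 0.76, 0.88]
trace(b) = 0.85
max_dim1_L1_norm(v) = 7.44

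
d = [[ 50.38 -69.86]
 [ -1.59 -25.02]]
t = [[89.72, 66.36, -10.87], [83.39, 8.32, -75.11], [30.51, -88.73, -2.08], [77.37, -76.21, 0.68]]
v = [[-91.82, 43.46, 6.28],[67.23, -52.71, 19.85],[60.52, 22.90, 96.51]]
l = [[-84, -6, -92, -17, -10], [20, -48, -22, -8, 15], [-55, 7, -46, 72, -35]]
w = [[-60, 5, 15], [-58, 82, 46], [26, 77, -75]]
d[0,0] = 50.38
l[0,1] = -6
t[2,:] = [30.51, -88.73, -2.08]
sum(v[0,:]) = -42.07999999999999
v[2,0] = 60.52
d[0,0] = 50.38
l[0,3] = -17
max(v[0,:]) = 43.46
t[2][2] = -2.08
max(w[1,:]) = 82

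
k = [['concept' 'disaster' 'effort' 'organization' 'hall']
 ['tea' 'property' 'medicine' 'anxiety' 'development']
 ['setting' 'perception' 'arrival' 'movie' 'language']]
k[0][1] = 'disaster'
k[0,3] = 'organization'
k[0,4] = 'hall'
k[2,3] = 'movie'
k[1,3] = 'anxiety'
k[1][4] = 'development'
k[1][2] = 'medicine'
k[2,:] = ['setting', 'perception', 'arrival', 'movie', 'language']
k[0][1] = 'disaster'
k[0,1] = 'disaster'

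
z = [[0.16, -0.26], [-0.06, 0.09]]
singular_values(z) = [0.32, 0.0]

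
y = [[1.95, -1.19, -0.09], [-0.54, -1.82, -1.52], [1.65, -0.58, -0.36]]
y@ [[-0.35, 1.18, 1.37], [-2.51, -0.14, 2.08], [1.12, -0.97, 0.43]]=[[2.20,2.55,0.16], [3.05,1.09,-5.18], [0.48,2.38,0.90]]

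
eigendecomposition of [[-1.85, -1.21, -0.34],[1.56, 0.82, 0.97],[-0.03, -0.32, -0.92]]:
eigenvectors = [[(0.53-0.21j),(0.53+0.21j),-0.75+0.00j], [-0.78+0.00j,(-0.78-0j),(0.33+0j)], [0.16-0.22j,(0.16+0.22j),0.57+0.00j]]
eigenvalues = [(-0.44+0.69j), (-0.44-0.69j), (-1.06+0j)]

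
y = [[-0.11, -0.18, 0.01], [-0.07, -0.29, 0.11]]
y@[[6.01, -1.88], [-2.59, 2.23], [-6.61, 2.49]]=[[-0.26, -0.17], [-0.4, -0.24]]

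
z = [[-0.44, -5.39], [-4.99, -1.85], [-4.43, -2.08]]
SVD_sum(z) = [[-2.91, -2.41],[-3.87, -3.20],[-3.65, -3.02]] + [[2.47, -2.98], [-1.12, 1.35], [-0.78, 0.94]]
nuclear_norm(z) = 12.29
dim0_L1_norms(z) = [9.86, 9.32]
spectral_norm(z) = 7.87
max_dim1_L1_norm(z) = 6.84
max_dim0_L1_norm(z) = 9.86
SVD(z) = [[-0.48,0.88],  [-0.64,-0.40],  [-0.60,-0.28]] @ diag([7.8708559549124715, 4.423711850586434]) @ [[0.77, 0.64], [0.64, -0.77]]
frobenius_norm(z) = 9.03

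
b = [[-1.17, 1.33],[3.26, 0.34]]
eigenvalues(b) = [-2.63, 1.8]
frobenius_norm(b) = 3.73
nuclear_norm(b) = 4.83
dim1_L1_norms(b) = [2.5, 3.6]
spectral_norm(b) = 3.47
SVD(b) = [[-0.35, 0.94],[0.94, 0.35]] @ diag([3.4664510418204912, 1.3655464747351613]) @ [[1.0, -0.04],  [0.04, 1.0]]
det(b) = -4.73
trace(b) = -0.83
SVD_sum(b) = [[-1.23,  0.05], [3.24,  -0.14]] + [[0.06, 1.28], [0.02, 0.48]]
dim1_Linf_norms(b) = [1.33, 3.26]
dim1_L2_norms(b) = [1.77, 3.28]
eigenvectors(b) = [[-0.67, -0.41], [0.74, -0.91]]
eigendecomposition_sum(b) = [[-1.76, 0.79],[1.94, -0.87]] + [[0.59, 0.54], [1.32, 1.21]]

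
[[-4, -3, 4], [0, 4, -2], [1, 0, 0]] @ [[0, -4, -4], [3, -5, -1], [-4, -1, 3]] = [[-25, 27, 31], [20, -18, -10], [0, -4, -4]]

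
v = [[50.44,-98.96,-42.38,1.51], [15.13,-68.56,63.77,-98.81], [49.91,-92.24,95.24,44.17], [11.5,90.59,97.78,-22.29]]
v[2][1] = -92.24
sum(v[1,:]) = -88.47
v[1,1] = -68.56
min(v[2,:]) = -92.24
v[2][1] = -92.24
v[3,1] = 90.59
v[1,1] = -68.56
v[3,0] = 11.5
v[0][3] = 1.51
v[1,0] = 15.13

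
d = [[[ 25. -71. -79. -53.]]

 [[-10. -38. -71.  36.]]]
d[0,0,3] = -53.0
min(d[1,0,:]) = -71.0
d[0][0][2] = -79.0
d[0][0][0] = 25.0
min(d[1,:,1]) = -38.0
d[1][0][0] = -10.0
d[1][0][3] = 36.0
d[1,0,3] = 36.0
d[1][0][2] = -71.0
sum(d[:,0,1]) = -109.0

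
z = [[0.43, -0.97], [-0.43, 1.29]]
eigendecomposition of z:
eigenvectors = [[-0.94, 0.63],[-0.34, -0.78]]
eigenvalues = [0.08, 1.64]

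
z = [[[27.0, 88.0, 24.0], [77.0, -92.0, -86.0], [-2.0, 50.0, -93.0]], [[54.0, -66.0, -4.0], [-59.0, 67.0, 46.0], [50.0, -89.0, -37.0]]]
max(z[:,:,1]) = 88.0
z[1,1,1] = 67.0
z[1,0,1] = -66.0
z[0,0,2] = 24.0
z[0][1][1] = -92.0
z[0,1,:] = [77.0, -92.0, -86.0]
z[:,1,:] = [[77.0, -92.0, -86.0], [-59.0, 67.0, 46.0]]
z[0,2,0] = -2.0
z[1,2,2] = -37.0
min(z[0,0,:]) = 24.0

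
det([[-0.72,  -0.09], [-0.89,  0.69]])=-0.577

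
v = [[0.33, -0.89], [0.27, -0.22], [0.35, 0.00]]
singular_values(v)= [1.01, 0.36]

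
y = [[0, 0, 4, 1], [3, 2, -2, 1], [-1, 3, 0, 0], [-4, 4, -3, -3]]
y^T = [[0, 3, -1, -4], [0, 2, 3, 4], [4, -2, 0, -3], [1, 1, 0, -3]]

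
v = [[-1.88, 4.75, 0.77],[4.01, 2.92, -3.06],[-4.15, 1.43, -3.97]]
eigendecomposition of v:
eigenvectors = [[-0.52+0.00j,0.11-0.48j,0.11+0.48j], [-0.85+0.00j,0.13+0.33j,(0.13-0.33j)], [0.10+0.00j,0.79+0.00j,(0.79-0j)]]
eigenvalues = [(5.73+0j), (-4.33+3.12j), (-4.33-3.12j)]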